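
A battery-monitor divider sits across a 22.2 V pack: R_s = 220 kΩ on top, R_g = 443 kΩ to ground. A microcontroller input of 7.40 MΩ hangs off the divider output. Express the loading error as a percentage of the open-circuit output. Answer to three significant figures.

The divider's output (Thévenin) resistance is R_s‖R_g = 147.0 kΩ.
Fractional drop under load = R_th/(R_th + R_L) = 147.0 / (147.0 + 7400) = 0.01948.
So the output falls by 1.95 %.

1.95 %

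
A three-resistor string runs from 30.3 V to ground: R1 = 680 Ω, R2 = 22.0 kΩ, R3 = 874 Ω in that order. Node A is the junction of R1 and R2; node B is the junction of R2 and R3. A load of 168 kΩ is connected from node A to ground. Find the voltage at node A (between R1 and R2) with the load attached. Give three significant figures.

V ≈ 29.3 V

Below node A the series string R2+R3 = 22870 Ω sits in parallel with the 168000 Ω load: 20130 Ω.
V_A = 30.3 × 20130/(680 + 20130) = 29.3 V.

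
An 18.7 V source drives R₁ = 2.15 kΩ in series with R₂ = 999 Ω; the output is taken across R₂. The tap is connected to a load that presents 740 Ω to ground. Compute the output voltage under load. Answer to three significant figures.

V_out ≈ 3.09 V

The load sits in parallel with R₂: R₂‖R_L = (999 × 740) / (999 + 740) = 425.1 Ω.
V_out = 18.7 × 425.1 / (2150 + 425.1) = 18.7 × 425.1/2575 = 3.09 V.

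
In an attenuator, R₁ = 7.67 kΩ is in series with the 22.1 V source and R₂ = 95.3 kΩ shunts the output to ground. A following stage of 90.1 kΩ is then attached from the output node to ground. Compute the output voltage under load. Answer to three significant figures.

The load sits in parallel with R₂: R₂‖R_L = (95.3 × 90.1) / (95.3 + 90.1) = 46.31 kΩ.
V_out = 22.1 × 46.31 / (7.67 + 46.31) = 22.1 × 46.31/53.98 = 19.0 V.
(Unloaded it would have been 20.5 V.)

V_out ≈ 19.0 V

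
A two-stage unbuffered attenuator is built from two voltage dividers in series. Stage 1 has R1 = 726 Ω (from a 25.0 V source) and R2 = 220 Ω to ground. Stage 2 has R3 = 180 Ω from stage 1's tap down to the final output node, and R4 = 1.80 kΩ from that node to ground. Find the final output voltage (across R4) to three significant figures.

V_out ≈ 4.87 V

Stage 2 presents R3+R4 = 1980 Ω as a load on stage 1's tap.
Stage 1's lower leg becomes R2‖(R3+R4) = 198.0 Ω, so V_mid = 25.0 × 198.0/924.0 = 5.357 V.
Stage 2 is itself unloaded: V_out = V_mid × R4/(R3+R4) = 5.357 × 1800/1980 = 4.87 V.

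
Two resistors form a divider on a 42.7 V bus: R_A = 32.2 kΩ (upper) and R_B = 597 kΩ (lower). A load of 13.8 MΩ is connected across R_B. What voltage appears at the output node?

V_out ≈ 40.4 V

The load sits in parallel with R_B: R_B‖R_L = (597 × 13800) / (597 + 13800) = 572.2 kΩ.
V_out = 42.7 × 572.2 / (32.2 + 572.2) = 42.7 × 572.2/604.4 = 40.4 V.
(Unloaded it would have been 40.5 V.)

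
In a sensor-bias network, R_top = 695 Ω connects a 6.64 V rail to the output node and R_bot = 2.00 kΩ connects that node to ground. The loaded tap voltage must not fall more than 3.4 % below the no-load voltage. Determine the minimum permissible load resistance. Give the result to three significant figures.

R_L(min) ≈ 14.7 kΩ

Output resistance R_th = R_top‖R_bot = (695 × 2000)/2695 = 515.8 Ω.
The fractional drop is R_th/(R_th + R_L); requiring this ≤ 0.0340 gives R_L ≥ R_th(1/0.0340 − 1) = 515.8 × 28.41 = 14.7 kΩ.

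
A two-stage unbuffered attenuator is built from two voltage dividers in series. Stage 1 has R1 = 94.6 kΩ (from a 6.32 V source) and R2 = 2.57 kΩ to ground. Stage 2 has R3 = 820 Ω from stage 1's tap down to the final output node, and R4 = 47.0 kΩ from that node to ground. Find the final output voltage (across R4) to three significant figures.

Stage 2 presents R3+R4 = 47820 Ω as a load on stage 1's tap.
Stage 1's lower leg becomes R2‖(R3+R4) = 2439 Ω, so V_mid = 6.32 × 2439/97040 = 0.1588 V.
Stage 2 is itself unloaded: V_out = V_mid × R4/(R3+R4) = 0.1588 × 47000/47820 = 0.156 V.

V_out ≈ 0.156 V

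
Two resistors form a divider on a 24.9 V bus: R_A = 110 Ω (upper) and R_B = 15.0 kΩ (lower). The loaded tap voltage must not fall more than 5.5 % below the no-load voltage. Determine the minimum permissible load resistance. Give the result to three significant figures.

Output resistance R_th = R_A‖R_B = (110 × 15000)/15110 = 109.2 Ω.
The fractional drop is R_th/(R_th + R_L); requiring this ≤ 0.0550 gives R_L ≥ R_th(1/0.0550 − 1) = 109.2 × 17.18 = 1.88 kΩ.

R_L(min) ≈ 1.88 kΩ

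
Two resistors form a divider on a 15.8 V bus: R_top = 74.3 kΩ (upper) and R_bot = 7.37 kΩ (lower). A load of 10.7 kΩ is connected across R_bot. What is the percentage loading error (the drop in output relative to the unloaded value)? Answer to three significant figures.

Unloaded V = 15.8 × 7.37/81.67 = 1.426 V.
Loaded: R_bot‖R_L = 4.364 kΩ, giving V = 15.8 × 4.364/78.66 = 0.8765 V.
Drop = (1.426 − 0.8765) / 1.426 = 38.5 %.

38.5 %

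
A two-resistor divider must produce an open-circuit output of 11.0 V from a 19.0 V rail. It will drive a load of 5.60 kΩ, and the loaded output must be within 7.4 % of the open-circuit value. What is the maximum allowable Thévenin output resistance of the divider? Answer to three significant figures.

R_th ≤ 448 Ω

Loading drop = R_th/(R_th + R_L) ≤ 0.0740, so R_th ≤ R_L · ε/(1−ε) = 5.60 kΩ × 0.0740/0.9260 = 448 Ω.
(Any R1, R2 with R2/(R1+R2) = 0.579 and R1‖R2 ≤ 448 Ω will meet the spec.)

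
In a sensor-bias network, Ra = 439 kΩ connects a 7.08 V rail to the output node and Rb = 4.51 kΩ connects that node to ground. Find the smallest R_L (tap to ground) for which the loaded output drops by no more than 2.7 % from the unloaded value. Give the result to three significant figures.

R_L(min) ≈ 161 kΩ

Output resistance R_th = Ra‖Rb = (439 × 4.51)/443.5 = 4.464 kΩ.
The fractional drop is R_th/(R_th + R_L); requiring this ≤ 0.0270 gives R_L ≥ R_th(1/0.0270 − 1) = 4.464 × 36.04 = 161 kΩ.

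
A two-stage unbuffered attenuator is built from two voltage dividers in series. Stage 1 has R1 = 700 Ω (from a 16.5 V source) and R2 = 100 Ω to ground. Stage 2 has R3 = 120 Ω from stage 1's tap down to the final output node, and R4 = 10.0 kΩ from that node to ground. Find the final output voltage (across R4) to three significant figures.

Stage 2 presents R3+R4 = 10120 Ω as a load on stage 1's tap.
Stage 1's lower leg becomes R2‖(R3+R4) = 99.02 Ω, so V_mid = 16.5 × 99.02/799.0 = 2.045 V.
Stage 2 is itself unloaded: V_out = V_mid × R4/(R3+R4) = 2.045 × 10000/10120 = 2.02 V.

V_out ≈ 2.02 V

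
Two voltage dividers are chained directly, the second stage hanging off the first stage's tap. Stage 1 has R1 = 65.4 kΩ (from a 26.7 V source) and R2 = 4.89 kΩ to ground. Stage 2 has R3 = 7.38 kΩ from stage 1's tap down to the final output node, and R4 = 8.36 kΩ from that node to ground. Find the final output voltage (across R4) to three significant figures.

Stage 2 presents R3+R4 = 15.74 kΩ as a load on stage 1's tap.
Stage 1's lower leg becomes R2‖(R3+R4) = 3.731 kΩ, so V_mid = 26.7 × 3.731/69.13 = 1.441 V.
Stage 2 is itself unloaded: V_out = V_mid × R4/(R3+R4) = 1.441 × 8.36/15.74 = 0.765 V.

V_out ≈ 0.765 V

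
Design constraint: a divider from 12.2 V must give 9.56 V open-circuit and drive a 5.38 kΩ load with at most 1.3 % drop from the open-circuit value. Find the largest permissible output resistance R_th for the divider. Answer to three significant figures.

Loading drop = R_th/(R_th + R_L) ≤ 0.0130, so R_th ≤ R_L · ε/(1−ε) = 5.38 kΩ × 0.0130/0.9870 = 70.9 Ω.

R_th ≤ 70.9 Ω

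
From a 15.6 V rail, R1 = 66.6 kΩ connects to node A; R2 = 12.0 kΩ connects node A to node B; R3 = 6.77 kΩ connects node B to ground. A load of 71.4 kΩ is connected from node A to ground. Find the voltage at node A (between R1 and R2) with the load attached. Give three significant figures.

V ≈ 2.85 V

Below node A the series string R2+R3 = 18.77 kΩ sits in parallel with the 71.4 kΩ load: 14.86 kΩ.
V_A = 15.6 × 14.86/(66.6 + 14.86) = 2.85 V.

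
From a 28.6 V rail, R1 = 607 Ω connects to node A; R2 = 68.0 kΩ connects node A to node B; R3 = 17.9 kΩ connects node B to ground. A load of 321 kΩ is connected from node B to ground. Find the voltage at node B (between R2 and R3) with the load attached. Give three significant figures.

At node B, R3 is in parallel with the load: R3‖R_L = 16950 Ω.
Below node A the resistance is R2 + (R3‖R_L) = 84950 Ω, so V_A = 28.6 × 84950/85560 = 28.40 V.
Then V_B = V_A × (R3‖R_L)/(R2 + R3‖R_L) = 28.40 × 16950/84950 = 5.67 V.

V ≈ 5.67 V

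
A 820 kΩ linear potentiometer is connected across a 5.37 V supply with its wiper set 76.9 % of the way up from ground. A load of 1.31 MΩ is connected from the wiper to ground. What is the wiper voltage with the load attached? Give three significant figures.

The wiper splits the pot into (1−α)R = 189.4 kΩ above and αR = 630.6 kΩ below.
Lower section ‖ load = 425.7 kΩ.
V_wiper = 5.37 × 425.7/(189.4 + 425.7) = 3.72 V.

V ≈ 3.72 V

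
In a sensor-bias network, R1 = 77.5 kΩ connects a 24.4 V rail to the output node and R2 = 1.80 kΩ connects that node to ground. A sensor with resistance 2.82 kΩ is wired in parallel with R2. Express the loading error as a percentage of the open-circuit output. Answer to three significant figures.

38.4 %

The divider's output (Thévenin) resistance is R1‖R2 = 1.759 kΩ.
Fractional drop under load = R_th/(R_th + R_L) = 1.759 / (1.759 + 2.82) = 0.3842.
So the output falls by 38.4 %.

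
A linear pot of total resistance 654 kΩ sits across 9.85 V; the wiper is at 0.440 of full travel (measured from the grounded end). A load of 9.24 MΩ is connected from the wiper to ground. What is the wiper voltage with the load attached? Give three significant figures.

The wiper splits the pot into (1−α)R = 366.2 kΩ above and αR = 287.8 kΩ below.
Lower section ‖ load = 279.1 kΩ.
V_wiper = 9.85 × 279.1/(366.2 + 279.1) = 4.26 V.

V ≈ 4.26 V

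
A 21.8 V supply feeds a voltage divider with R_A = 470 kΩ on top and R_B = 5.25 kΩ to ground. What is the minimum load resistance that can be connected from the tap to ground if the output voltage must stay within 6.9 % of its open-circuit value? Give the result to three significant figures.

R_L(min) ≈ 70.1 kΩ

Output resistance R_th = R_A‖R_B = (470 × 5.25)/475.2 = 5.192 kΩ.
The fractional drop is R_th/(R_th + R_L); requiring this ≤ 0.0690 gives R_L ≥ R_th(1/0.0690 − 1) = 5.192 × 13.49 = 70.1 kΩ.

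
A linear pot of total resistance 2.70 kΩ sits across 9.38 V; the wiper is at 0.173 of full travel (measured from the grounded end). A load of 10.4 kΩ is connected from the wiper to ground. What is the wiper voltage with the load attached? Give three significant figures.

V ≈ 1.56 V

The wiper splits the pot into (1−α)R = 2233 Ω above and αR = 467.1 Ω below.
Lower section ‖ load = 447.0 Ω.
V_wiper = 9.38 × 447.0/(2233 + 447.0) = 1.56 V.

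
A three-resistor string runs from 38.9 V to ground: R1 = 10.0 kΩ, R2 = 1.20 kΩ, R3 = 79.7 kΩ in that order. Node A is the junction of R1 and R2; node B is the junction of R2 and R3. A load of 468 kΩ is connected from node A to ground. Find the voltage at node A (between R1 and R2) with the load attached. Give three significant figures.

V ≈ 34.0 V

Below node A the series string R2+R3 = 80.90 kΩ sits in parallel with the 468 kΩ load: 68.98 kΩ.
V_A = 38.9 × 68.98/(10.0 + 68.98) = 34.0 V.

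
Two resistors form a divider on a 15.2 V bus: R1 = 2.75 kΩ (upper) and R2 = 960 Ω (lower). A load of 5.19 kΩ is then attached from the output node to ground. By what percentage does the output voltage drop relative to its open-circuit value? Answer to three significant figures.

12.1 %

Unloaded V = 15.2 × 960/3710 = 3.9332 V.
Loaded: R2‖R_L = 810.1 Ω, giving V = 15.2 × 810.1/3560 = 3.4589 V.
Drop = (3.9332 − 3.4589) / 3.9332 = 12.1 %.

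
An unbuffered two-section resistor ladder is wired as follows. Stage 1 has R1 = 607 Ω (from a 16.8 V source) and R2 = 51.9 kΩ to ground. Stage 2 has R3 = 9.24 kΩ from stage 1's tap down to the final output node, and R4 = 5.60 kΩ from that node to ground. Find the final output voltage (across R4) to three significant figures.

Stage 2 presents R3+R4 = 14840 Ω as a load on stage 1's tap.
Stage 1's lower leg becomes R2‖(R3+R4) = 11540 Ω, so V_mid = 16.8 × 11540/12150 = 15.96 V.
Stage 2 is itself unloaded: V_out = V_mid × R4/(R3+R4) = 15.96 × 5600/14840 = 6.02 V.

V_out ≈ 6.02 V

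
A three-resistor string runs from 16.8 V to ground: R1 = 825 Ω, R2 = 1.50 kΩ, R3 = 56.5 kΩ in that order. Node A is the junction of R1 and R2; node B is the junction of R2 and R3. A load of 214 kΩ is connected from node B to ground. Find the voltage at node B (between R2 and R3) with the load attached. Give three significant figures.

V ≈ 16.0 V

At node B, R3 is in parallel with the load: R3‖R_L = 44700 Ω.
Below node A the resistance is R2 + (R3‖R_L) = 46200 Ω, so V_A = 16.8 × 46200/47020 = 16.51 V.
Then V_B = V_A × (R3‖R_L)/(R2 + R3‖R_L) = 16.51 × 44700/46200 = 16.0 V.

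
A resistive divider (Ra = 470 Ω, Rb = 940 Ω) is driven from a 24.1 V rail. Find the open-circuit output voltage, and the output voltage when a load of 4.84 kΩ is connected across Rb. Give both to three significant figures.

Open-circuit: V = 24.1 × 940/(470 + 940) = 16.1 V.
With the load, Rb becomes Rb‖R_L = 787.1 Ω, so V = 24.1 × 787.1/1257 = 15.1 V.

Unloaded: 16.1 V; loaded: 15.1 V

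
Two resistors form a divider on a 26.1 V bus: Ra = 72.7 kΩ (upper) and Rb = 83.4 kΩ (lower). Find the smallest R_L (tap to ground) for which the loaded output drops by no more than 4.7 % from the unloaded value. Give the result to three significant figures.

Output resistance R_th = Ra‖Rb = (72.7 × 83.4)/156.1 = 38.84 kΩ.
The fractional drop is R_th/(R_th + R_L); requiring this ≤ 0.0470 gives R_L ≥ R_th(1/0.0470 − 1) = 38.84 × 20.28 = 788 kΩ.

R_L(min) ≈ 788 kΩ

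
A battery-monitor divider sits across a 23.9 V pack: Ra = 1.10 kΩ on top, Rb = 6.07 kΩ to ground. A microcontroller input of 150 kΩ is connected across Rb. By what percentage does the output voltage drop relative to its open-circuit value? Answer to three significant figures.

The divider's output (Thévenin) resistance is Ra‖Rb = 0.9312 kΩ.
Fractional drop under load = R_th/(R_th + R_L) = 0.9312 / (0.9312 + 150) = 0.006170.
So the output falls by 0.617 %.

0.617 %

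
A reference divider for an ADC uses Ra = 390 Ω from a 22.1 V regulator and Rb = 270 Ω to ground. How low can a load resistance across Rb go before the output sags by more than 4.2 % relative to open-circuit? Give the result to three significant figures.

R_L(min) ≈ 3.64 kΩ

Output resistance R_th = Ra‖Rb = (390 × 270)/660.0 = 159.5 Ω.
The fractional drop is R_th/(R_th + R_L); requiring this ≤ 0.0420 gives R_L ≥ R_th(1/0.0420 − 1) = 159.5 × 22.81 = 3.64 kΩ.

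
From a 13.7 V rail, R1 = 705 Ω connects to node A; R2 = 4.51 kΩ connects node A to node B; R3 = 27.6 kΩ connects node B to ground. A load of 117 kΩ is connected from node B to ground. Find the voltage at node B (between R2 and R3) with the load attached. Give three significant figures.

V ≈ 11.1 V

At node B, R3 is in parallel with the load: R3‖R_L = 22330 Ω.
Below node A the resistance is R2 + (R3‖R_L) = 26840 Ω, so V_A = 13.7 × 26840/27550 = 13.35 V.
Then V_B = V_A × (R3‖R_L)/(R2 + R3‖R_L) = 13.35 × 22330/26840 = 11.1 V.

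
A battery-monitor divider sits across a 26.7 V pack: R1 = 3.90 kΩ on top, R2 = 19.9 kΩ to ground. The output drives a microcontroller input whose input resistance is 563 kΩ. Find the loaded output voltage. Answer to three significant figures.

The load sits in parallel with R2: R2‖R_L = (19.9 × 563) / (19.9 + 563) = 19.22 kΩ.
V_out = 26.7 × 19.22 / (3.90 + 19.22) = 26.7 × 19.22/23.12 = 22.2 V.

V_out ≈ 22.2 V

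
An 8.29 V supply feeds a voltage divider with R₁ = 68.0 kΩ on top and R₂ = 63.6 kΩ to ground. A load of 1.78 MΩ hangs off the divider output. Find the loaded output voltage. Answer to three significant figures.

V_out ≈ 3.93 V

The load sits in parallel with R₂: R₂‖R_L = (63.6 × 1780) / (63.6 + 1780) = 61.41 kΩ.
V_out = 8.29 × 61.41 / (68.0 + 61.41) = 8.29 × 61.41/129.4 = 3.93 V.
(Unloaded it would have been 4.01 V.)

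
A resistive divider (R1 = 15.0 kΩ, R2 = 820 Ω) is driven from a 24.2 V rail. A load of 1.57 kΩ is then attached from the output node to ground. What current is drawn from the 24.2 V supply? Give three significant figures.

R2‖R_L = 538.7 Ω, so the source sees R1 + R2‖R_L = 15540 Ω.
I = 24.2 V / 15540 Ω = 1.56 mA.

I ≈ 1.56 mA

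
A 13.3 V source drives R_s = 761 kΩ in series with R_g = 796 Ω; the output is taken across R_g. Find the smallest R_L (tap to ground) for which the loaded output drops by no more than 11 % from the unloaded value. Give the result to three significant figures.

Output resistance R_th = R_s‖R_g = (761000 × 796)/761800 = 795.2 Ω.
The fractional drop is R_th/(R_th + R_L); requiring this ≤ 0.110 gives R_L ≥ R_th(1/0.110 − 1) = 795.2 × 8.091 = 6.43 kΩ.

R_L(min) ≈ 6.43 kΩ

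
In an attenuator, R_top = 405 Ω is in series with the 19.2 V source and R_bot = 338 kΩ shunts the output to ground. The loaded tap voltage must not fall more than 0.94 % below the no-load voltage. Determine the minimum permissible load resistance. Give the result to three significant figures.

Output resistance R_th = R_top‖R_bot = (405 × 338000)/338400 = 404.5 Ω.
The fractional drop is R_th/(R_th + R_L); requiring this ≤ 0.00940 gives R_L ≥ R_th(1/0.00940 − 1) = 404.5 × 105.4 = 42.6 kΩ.

R_L(min) ≈ 42.6 kΩ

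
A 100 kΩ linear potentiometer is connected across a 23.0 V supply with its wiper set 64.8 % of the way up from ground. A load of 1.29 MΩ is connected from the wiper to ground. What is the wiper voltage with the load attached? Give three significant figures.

The wiper splits the pot into (1−α)R = 35.20 kΩ above and αR = 64.80 kΩ below.
Lower section ‖ load = 61.70 kΩ.
V_wiper = 23.0 × 61.70/(35.20 + 61.70) = 14.6 V.

V ≈ 14.6 V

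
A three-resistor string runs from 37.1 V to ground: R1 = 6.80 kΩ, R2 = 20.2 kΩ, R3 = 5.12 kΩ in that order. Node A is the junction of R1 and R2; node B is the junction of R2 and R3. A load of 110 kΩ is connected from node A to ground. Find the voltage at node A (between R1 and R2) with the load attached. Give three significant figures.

Below node A the series string R2+R3 = 25.32 kΩ sits in parallel with the 110 kΩ load: 20.58 kΩ.
V_A = 37.1 × 20.58/(6.80 + 20.58) = 27.9 V.

V ≈ 27.9 V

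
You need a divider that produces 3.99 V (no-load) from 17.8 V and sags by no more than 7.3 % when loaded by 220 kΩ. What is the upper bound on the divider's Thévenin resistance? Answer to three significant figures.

R_th ≤ 17.3 kΩ

Loading drop = R_th/(R_th + R_L) ≤ 0.0730, so R_th ≤ R_L · ε/(1−ε) = 220 kΩ × 0.0730/0.9270 = 17.3 kΩ.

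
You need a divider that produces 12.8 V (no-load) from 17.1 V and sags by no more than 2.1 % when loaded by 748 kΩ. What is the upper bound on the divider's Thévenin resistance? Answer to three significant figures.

Loading drop = R_th/(R_th + R_L) ≤ 0.0210, so R_th ≤ R_L · ε/(1−ε) = 748 kΩ × 0.0210/0.9790 = 16.0 kΩ.
(Any R1, R2 with R2/(R1+R2) = 0.749 and R1‖R2 ≤ 16.0 kΩ will meet the spec.)

R_th ≤ 16.0 kΩ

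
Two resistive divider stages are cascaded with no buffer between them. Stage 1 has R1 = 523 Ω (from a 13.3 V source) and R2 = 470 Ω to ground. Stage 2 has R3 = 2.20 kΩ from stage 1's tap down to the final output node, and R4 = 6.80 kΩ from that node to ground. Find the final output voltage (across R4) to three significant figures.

V_out ≈ 4.63 V

Stage 2 presents R3+R4 = 9000 Ω as a load on stage 1's tap.
Stage 1's lower leg becomes R2‖(R3+R4) = 446.7 Ω, so V_mid = 13.3 × 446.7/969.7 = 6.127 V.
Stage 2 is itself unloaded: V_out = V_mid × R4/(R3+R4) = 6.127 × 6800/9000 = 4.63 V.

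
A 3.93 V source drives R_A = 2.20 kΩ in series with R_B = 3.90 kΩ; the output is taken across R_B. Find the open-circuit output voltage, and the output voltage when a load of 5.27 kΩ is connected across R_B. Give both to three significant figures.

Unloaded: 2.51 V; loaded: 1.98 V

Open-circuit: V = 3.93 × 3.90/(2.20 + 3.90) = 2.51 V.
With the load, R_B becomes R_B‖R_L = 2.241 kΩ, so V = 3.93 × 2.241/4.441 = 1.98 V.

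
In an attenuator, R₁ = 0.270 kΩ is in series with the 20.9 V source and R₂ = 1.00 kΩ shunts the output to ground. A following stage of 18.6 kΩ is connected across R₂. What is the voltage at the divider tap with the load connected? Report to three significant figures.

The load sits in parallel with R₂: R₂‖R_L = (1000 × 18600) / (1000 + 18600) = 949.0 Ω.
V_out = 20.9 × 949.0 / (270 + 949.0) = 20.9 × 949.0/1219 = 16.3 V.

V_out ≈ 16.3 V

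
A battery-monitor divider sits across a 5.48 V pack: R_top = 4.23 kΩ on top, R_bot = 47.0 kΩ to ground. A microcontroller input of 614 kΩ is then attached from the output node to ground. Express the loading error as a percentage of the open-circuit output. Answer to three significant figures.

0.628 %

The divider's output (Thévenin) resistance is R_top‖R_bot = 3.881 kΩ.
Fractional drop under load = R_th/(R_th + R_L) = 3.881 / (3.881 + 614) = 0.006281.
So the output falls by 0.628 %.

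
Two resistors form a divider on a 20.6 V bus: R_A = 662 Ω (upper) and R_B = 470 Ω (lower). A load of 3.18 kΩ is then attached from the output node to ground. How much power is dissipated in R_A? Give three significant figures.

Total resistance from the source is R_A + (R_B‖R_L) = 1071 Ω, so I = 20.6/1071 Ω = 19.23 mA.
P = I²·R_A = (19.23 mA)² × 662 Ω = 245 mW.

P ≈ 245 mW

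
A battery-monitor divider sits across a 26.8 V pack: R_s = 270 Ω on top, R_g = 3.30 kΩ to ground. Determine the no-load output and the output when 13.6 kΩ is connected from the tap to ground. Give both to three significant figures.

Unloaded: 24.8 V; loaded: 24.3 V

Open-circuit: V = 26.8 × 3300/(270 + 3300) = 24.8 V.
With the load, R_g becomes R_g‖R_L = 2656 Ω, so V = 26.8 × 2656/2926 = 24.3 V.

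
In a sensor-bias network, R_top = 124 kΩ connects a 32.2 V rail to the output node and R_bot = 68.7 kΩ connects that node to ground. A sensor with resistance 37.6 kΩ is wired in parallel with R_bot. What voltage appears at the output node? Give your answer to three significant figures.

The load sits in parallel with R_bot: R_bot‖R_L = (68.7 × 37.6) / (68.7 + 37.6) = 24.30 kΩ.
V_out = 32.2 × 24.30 / (124 + 24.30) = 32.2 × 24.30/148.3 = 5.28 V.

V_out ≈ 5.28 V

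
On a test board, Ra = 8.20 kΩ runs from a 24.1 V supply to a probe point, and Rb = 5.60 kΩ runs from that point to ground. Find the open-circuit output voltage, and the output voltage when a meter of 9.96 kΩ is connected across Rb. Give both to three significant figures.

Open-circuit: V = 24.1 × 5.60/(8.20 + 5.60) = 9.78 V.
With the load, Rb becomes Rb‖R_L = 3.585 kΩ, so V = 24.1 × 3.585/11.78 = 7.33 V.

Unloaded: 9.78 V; loaded: 7.33 V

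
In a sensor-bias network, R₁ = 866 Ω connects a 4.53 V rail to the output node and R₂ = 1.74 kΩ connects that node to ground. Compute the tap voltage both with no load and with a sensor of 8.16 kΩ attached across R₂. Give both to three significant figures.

Unloaded: 3.02 V; loaded: 2.82 V

Open-circuit: V = 4.53 × 1740/(866 + 1740) = 3.02 V.
With the load, R₂ becomes R₂‖R_L = 1434 Ω, so V = 4.53 × 1434/2300 = 2.82 V.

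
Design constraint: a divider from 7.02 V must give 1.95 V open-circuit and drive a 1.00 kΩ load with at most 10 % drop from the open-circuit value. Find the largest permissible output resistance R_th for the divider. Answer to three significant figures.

R_th ≤ 111 Ω

Loading drop = R_th/(R_th + R_L) ≤ 0.100, so R_th ≤ R_L · ε/(1−ε) = 1.00 kΩ × 0.100/0.9000 = 111 Ω.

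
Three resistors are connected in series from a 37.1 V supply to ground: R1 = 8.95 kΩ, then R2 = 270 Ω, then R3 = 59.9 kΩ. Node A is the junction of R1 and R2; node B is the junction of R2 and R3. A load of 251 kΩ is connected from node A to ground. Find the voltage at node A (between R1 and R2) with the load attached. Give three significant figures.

V ≈ 31.3 V

Below node A the series string R2+R3 = 60170 Ω sits in parallel with the 251000 Ω load: 48540 Ω.
V_A = 37.1 × 48540/(8950 + 48540) = 31.3 V.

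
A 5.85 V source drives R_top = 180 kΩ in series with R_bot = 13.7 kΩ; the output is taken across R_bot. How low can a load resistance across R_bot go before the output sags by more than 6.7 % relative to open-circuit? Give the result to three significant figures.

R_L(min) ≈ 177 kΩ

Output resistance R_th = R_top‖R_bot = (180 × 13.7)/193.7 = 12.73 kΩ.
The fractional drop is R_th/(R_th + R_L); requiring this ≤ 0.0670 gives R_L ≥ R_th(1/0.0670 − 1) = 12.73 × 13.93 = 177 kΩ.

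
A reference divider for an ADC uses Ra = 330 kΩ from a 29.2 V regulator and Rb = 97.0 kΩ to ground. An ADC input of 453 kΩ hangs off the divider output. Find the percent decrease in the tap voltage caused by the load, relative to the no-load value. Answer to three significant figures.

14.2 %

The divider's output (Thévenin) resistance is Ra‖Rb = 74.96 kΩ.
Fractional drop under load = R_th/(R_th + R_L) = 74.96 / (74.96 + 453) = 0.1420.
So the output falls by 14.2 %.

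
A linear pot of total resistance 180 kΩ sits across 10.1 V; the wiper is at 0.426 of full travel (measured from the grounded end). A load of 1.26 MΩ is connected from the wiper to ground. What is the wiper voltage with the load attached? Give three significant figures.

The wiper splits the pot into (1−α)R = 103.3 kΩ above and αR = 76.68 kΩ below.
Lower section ‖ load = 72.28 kΩ.
V_wiper = 10.1 × 72.28/(103.3 + 72.28) = 4.16 V.

V ≈ 4.16 V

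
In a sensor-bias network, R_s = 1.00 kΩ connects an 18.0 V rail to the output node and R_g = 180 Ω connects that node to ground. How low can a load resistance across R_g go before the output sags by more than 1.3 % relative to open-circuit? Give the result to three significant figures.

R_L(min) ≈ 11.6 kΩ

Output resistance R_th = R_s‖R_g = (1000 × 180)/1180 = 152.5 Ω.
The fractional drop is R_th/(R_th + R_L); requiring this ≤ 0.0130 gives R_L ≥ R_th(1/0.0130 − 1) = 152.5 × 75.92 = 11.6 kΩ.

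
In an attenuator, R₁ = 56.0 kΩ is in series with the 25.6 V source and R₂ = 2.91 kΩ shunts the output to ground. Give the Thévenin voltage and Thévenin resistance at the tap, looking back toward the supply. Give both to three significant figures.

V_th is the open-circuit tap voltage: 25.6 × 2.91/(56.0 + 2.91) = 1.26 V.
With the supply zeroed, R₁ and R₂ appear in parallel from the tap: R_th = R₁‖R₂ = (56.0 × 2.91)/58.91 = 2.77 kΩ.

V_th = 1.26 V, R_th = 2.77 kΩ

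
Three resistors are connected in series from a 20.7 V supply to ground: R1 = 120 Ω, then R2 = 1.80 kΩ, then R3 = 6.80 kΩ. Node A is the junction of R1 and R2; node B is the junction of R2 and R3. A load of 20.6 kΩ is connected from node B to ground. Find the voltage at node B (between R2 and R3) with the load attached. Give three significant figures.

V ≈ 15.0 V

At node B, R3 is in parallel with the load: R3‖R_L = 5112 Ω.
Below node A the resistance is R2 + (R3‖R_L) = 6912 Ω, so V_A = 20.7 × 6912/7032 = 20.35 V.
Then V_B = V_A × (R3‖R_L)/(R2 + R3‖R_L) = 20.35 × 5112/6912 = 15.0 V.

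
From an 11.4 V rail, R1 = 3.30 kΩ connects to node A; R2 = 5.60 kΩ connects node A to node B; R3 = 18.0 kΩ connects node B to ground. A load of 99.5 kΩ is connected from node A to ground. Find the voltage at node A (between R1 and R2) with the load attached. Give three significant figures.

Below node A the series string R2+R3 = 23.60 kΩ sits in parallel with the 99.5 kΩ load: 19.08 kΩ.
V_A = 11.4 × 19.08/(3.30 + 19.08) = 9.72 V.

V ≈ 9.72 V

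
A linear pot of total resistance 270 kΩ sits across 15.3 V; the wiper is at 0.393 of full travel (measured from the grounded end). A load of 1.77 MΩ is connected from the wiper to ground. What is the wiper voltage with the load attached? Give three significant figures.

V ≈ 5.80 V

The wiper splits the pot into (1−α)R = 163.9 kΩ above and αR = 106.1 kΩ below.
Lower section ‖ load = 100.1 kΩ.
V_wiper = 15.3 × 100.1/(163.9 + 100.1) = 5.80 V.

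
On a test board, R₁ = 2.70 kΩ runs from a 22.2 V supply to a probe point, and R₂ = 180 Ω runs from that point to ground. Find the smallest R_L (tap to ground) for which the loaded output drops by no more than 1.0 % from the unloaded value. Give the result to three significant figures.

Output resistance R_th = R₁‖R₂ = (2700 × 180)/2880 = 168.8 Ω.
The fractional drop is R_th/(R_th + R_L); requiring this ≤ 0.0100 gives R_L ≥ R_th(1/0.0100 − 1) = 168.8 × 99.00 = 16.7 kΩ.

R_L(min) ≈ 16.7 kΩ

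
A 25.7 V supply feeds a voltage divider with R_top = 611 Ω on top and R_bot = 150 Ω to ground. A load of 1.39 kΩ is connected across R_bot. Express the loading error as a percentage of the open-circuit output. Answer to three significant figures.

7.97 %

The divider's output (Thévenin) resistance is R_top‖R_bot = 120.4 Ω.
Fractional drop under load = R_th/(R_th + R_L) = 120.4 / (120.4 + 1390) = 0.07973.
So the output falls by 7.97 %.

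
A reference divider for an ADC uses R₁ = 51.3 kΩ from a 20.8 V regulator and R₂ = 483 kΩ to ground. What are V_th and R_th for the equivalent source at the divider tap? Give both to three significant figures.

V_th = 18.8 V, R_th = 46.4 kΩ

V_th is the open-circuit tap voltage: 20.8 × 483/(51.3 + 483) = 18.8 V.
With the supply zeroed, R₁ and R₂ appear in parallel from the tap: R_th = R₁‖R₂ = (51.3 × 483)/534.3 = 46.4 kΩ.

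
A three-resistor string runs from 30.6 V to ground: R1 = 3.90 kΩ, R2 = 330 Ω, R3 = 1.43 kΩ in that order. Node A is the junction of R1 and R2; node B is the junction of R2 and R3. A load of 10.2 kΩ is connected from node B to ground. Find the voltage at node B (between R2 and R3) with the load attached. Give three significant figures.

At node B, R3 is in parallel with the load: R3‖R_L = 1254 Ω.
Below node A the resistance is R2 + (R3‖R_L) = 1584 Ω, so V_A = 30.6 × 1584/5484 = 8.839 V.
Then V_B = V_A × (R3‖R_L)/(R2 + R3‖R_L) = 8.839 × 1254/1584 = 7.00 V.

V ≈ 7.00 V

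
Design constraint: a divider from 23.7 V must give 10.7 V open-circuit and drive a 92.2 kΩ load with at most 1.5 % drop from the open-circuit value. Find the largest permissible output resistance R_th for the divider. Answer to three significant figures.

Loading drop = R_th/(R_th + R_L) ≤ 0.0150, so R_th ≤ R_L · ε/(1−ε) = 92.2 kΩ × 0.0150/0.9850 = 1.40 kΩ.

R_th ≤ 1.40 kΩ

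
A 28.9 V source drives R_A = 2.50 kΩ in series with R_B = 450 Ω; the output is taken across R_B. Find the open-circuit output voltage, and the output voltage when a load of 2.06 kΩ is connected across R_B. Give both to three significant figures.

Open-circuit: V = 28.9 × 450/(2500 + 450) = 4.41 V.
With the load, R_B becomes R_B‖R_L = 369.3 Ω, so V = 28.9 × 369.3/2869 = 3.72 V.

Unloaded: 4.41 V; loaded: 3.72 V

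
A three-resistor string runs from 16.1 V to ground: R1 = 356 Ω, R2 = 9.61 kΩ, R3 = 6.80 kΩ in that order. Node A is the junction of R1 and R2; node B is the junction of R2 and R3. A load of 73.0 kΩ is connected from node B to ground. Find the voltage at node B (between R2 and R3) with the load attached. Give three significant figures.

At node B, R3 is in parallel with the load: R3‖R_L = 6221 Ω.
Below node A the resistance is R2 + (R3‖R_L) = 15830 Ω, so V_A = 16.1 × 15830/16190 = 15.75 V.
Then V_B = V_A × (R3‖R_L)/(R2 + R3‖R_L) = 15.75 × 6221/15830 = 6.19 V.

V ≈ 6.19 V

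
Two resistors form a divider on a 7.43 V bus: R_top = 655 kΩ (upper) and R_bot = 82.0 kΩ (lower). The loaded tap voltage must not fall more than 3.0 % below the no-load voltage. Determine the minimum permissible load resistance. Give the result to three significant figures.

Output resistance R_th = R_top‖R_bot = (655 × 82.0)/737.0 = 72.88 kΩ.
The fractional drop is R_th/(R_th + R_L); requiring this ≤ 0.0300 gives R_L ≥ R_th(1/0.0300 − 1) = 72.88 × 32.33 = 2.36 MΩ.

R_L(min) ≈ 2.36 MΩ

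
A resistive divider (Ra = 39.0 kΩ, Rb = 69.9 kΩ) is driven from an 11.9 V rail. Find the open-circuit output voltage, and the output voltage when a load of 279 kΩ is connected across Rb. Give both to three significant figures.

Open-circuit: V = 11.9 × 69.9/(39.0 + 69.9) = 7.64 V.
With the load, Rb becomes Rb‖R_L = 55.90 kΩ, so V = 11.9 × 55.90/94.90 = 7.01 V.

Unloaded: 7.64 V; loaded: 7.01 V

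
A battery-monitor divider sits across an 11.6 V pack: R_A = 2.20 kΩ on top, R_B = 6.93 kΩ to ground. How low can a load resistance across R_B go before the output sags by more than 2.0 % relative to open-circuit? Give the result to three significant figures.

Output resistance R_th = R_A‖R_B = (2.20 × 6.93)/9.130 = 1.670 kΩ.
The fractional drop is R_th/(R_th + R_L); requiring this ≤ 0.0200 gives R_L ≥ R_th(1/0.0200 − 1) = 1.670 × 49.00 = 81.8 kΩ.

R_L(min) ≈ 81.8 kΩ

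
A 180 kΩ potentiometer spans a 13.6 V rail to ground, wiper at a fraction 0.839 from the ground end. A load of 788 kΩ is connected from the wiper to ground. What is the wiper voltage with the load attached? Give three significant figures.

V ≈ 11.1 V

The wiper splits the pot into (1−α)R = 28.98 kΩ above and αR = 151.0 kΩ below.
Lower section ‖ load = 126.7 kΩ.
V_wiper = 13.6 × 126.7/(28.98 + 126.7) = 11.1 V.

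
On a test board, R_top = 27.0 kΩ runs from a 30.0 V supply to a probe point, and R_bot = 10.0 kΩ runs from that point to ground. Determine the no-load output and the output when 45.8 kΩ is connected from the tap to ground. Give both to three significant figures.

Open-circuit: V = 30.0 × 10.0/(27.0 + 10.0) = 8.11 V.
With the load, R_bot becomes R_bot‖R_L = 8.208 kΩ, so V = 30.0 × 8.208/35.21 = 6.99 V.

Unloaded: 8.11 V; loaded: 6.99 V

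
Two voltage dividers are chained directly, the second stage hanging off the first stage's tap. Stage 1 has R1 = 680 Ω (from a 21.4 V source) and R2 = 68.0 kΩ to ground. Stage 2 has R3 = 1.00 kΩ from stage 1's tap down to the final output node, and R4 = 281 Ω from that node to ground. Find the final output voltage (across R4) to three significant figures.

Stage 2 presents R3+R4 = 1281 Ω as a load on stage 1's tap.
Stage 1's lower leg becomes R2‖(R3+R4) = 1257 Ω, so V_mid = 21.4 × 1257/1937 = 13.89 V.
Stage 2 is itself unloaded: V_out = V_mid × R4/(R3+R4) = 13.89 × 281/1281 = 3.05 V.

V_out ≈ 3.05 V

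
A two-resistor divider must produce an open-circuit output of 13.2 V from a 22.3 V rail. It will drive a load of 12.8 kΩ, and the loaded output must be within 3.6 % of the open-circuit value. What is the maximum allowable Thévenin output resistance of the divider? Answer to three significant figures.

R_th ≤ 478 Ω

Loading drop = R_th/(R_th + R_L) ≤ 0.0360, so R_th ≤ R_L · ε/(1−ε) = 12.8 kΩ × 0.0360/0.9640 = 478 Ω.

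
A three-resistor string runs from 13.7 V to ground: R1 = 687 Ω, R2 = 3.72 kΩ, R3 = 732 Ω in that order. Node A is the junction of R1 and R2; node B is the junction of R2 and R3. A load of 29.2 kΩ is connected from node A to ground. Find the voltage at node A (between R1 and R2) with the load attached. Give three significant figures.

Below node A the series string R2+R3 = 4452 Ω sits in parallel with the 29200 Ω load: 3863 Ω.
V_A = 13.7 × 3863/(687 + 3863) = 11.6 V.

V ≈ 11.6 V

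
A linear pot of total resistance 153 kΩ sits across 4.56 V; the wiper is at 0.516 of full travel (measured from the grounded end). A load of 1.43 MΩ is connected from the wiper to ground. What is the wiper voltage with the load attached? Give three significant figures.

The wiper splits the pot into (1−α)R = 74.05 kΩ above and αR = 78.95 kΩ below.
Lower section ‖ load = 74.82 kΩ.
V_wiper = 4.56 × 74.82/(74.05 + 74.82) = 2.29 V.

V ≈ 2.29 V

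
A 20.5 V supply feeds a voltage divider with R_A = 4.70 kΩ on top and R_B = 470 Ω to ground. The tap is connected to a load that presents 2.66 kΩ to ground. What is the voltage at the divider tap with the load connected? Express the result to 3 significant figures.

V_out ≈ 1.61 V

The load sits in parallel with R_B: R_B‖R_L = (470 × 2660) / (470 + 2660) = 399.4 Ω.
V_out = 20.5 × 399.4 / (4700 + 399.4) = 20.5 × 399.4/5099 = 1.61 V.
(Unloaded it would have been 1.86 V.)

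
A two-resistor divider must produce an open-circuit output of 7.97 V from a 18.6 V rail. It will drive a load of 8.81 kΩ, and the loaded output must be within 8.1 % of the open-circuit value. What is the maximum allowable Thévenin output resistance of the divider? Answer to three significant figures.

Loading drop = R_th/(R_th + R_L) ≤ 0.0810, so R_th ≤ R_L · ε/(1−ε) = 8.81 kΩ × 0.0810/0.9190 = 777 Ω.

R_th ≤ 777 Ω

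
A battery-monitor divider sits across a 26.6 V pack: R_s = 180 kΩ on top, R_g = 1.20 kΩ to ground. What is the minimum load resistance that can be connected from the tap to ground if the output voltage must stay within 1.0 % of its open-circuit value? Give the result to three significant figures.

R_L(min) ≈ 118 kΩ

Output resistance R_th = R_s‖R_g = (180 × 1.20)/181.2 = 1.192 kΩ.
The fractional drop is R_th/(R_th + R_L); requiring this ≤ 0.0100 gives R_L ≥ R_th(1/0.0100 − 1) = 1.192 × 99.00 = 118 kΩ.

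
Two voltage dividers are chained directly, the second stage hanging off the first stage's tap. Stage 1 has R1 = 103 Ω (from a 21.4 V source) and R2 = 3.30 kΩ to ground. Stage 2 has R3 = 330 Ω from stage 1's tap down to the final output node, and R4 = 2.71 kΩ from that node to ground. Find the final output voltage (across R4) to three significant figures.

Stage 2 presents R3+R4 = 3040 Ω as a load on stage 1's tap.
Stage 1's lower leg becomes R2‖(R3+R4) = 1582 Ω, so V_mid = 21.4 × 1582/1685 = 20.09 V.
Stage 2 is itself unloaded: V_out = V_mid × R4/(R3+R4) = 20.09 × 2710/3040 = 17.9 V.

V_out ≈ 17.9 V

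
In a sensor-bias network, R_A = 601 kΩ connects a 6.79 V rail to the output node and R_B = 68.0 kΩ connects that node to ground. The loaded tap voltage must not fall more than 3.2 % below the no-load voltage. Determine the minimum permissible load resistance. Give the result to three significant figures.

R_L(min) ≈ 1.85 MΩ

Output resistance R_th = R_A‖R_B = (601 × 68.0)/669.0 = 61.09 kΩ.
The fractional drop is R_th/(R_th + R_L); requiring this ≤ 0.0320 gives R_L ≥ R_th(1/0.0320 − 1) = 61.09 × 30.25 = 1.85 MΩ.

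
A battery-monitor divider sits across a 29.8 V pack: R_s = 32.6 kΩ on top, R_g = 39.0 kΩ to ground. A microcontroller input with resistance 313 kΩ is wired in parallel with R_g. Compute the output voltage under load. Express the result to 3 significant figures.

V_out ≈ 15.4 V

The load sits in parallel with R_g: R_g‖R_L = (39.0 × 313) / (39.0 + 313) = 34.68 kΩ.
V_out = 29.8 × 34.68 / (32.6 + 34.68) = 29.8 × 34.68/67.28 = 15.4 V.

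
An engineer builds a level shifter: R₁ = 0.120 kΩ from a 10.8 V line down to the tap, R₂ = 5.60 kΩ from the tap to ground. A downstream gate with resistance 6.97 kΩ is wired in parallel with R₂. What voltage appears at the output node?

The load sits in parallel with R₂: R₂‖R_L = (5600 × 6970) / (5600 + 6970) = 3105 Ω.
V_out = 10.8 × 3105 / (120 + 3105) = 10.8 × 3105/3225 = 10.4 V.

V_out ≈ 10.4 V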